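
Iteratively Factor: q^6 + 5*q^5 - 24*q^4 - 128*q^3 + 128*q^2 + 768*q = (q - 3)*(q^5 + 8*q^4 - 128*q^2 - 256*q) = q*(q - 3)*(q^4 + 8*q^3 - 128*q - 256) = q*(q - 3)*(q + 4)*(q^3 + 4*q^2 - 16*q - 64) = q*(q - 3)*(q + 4)^2*(q^2 - 16) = q*(q - 4)*(q - 3)*(q + 4)^2*(q + 4)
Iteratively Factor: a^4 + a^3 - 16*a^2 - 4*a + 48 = (a + 4)*(a^3 - 3*a^2 - 4*a + 12) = (a - 2)*(a + 4)*(a^2 - a - 6) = (a - 2)*(a + 2)*(a + 4)*(a - 3)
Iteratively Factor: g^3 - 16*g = (g + 4)*(g^2 - 4*g) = (g - 4)*(g + 4)*(g)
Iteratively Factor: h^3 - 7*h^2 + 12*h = (h)*(h^2 - 7*h + 12) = h*(h - 4)*(h - 3)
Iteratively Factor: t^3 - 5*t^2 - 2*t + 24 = (t + 2)*(t^2 - 7*t + 12) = (t - 4)*(t + 2)*(t - 3)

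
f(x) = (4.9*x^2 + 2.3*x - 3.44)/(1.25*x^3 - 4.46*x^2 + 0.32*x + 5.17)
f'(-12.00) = -0.01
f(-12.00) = -0.24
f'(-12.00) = -0.01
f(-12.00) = -0.24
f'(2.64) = -38.57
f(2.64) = -17.77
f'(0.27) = 0.82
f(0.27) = -0.50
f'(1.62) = 88.51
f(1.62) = -18.73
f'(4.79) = -1.82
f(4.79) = 2.87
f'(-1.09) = 4.41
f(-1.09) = 0.06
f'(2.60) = -31.39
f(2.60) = -16.38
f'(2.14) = -2.94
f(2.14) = -10.31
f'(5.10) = -1.29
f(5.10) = 2.40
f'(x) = (9.8*x + 2.3)/(1.25*x^3 - 4.46*x^2 + 0.32*x + 5.17) + (-3.75*x^2 + 8.92*x - 0.32)*(4.9*x^2 + 2.3*x - 3.44)/(1.25*x^3 - 4.46*x^2 + 0.32*x + 5.17)^2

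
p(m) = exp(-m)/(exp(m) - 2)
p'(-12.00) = 81377.40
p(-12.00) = -81377.65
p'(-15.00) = 1634508.69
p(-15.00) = -1634508.94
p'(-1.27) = 1.73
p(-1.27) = -2.07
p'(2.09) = -0.05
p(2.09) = 0.02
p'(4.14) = -0.00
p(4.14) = 0.00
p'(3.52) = -0.00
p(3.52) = 0.00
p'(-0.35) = 0.50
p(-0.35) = -1.10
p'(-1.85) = 3.16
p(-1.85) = -3.45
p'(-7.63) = 1029.52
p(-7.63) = -1029.78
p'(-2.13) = 4.19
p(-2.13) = -4.47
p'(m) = -exp(-m)/(exp(m) - 2) - 1/(exp(m) - 2)^2 = 2*(1 - exp(m))*exp(-m)/(exp(2*m) - 4*exp(m) + 4)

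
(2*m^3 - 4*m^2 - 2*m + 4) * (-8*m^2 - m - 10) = -16*m^5 + 30*m^4 + 10*m^2 + 16*m - 40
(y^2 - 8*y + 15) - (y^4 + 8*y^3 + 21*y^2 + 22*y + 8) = -y^4 - 8*y^3 - 20*y^2 - 30*y + 7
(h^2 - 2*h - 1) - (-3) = h^2 - 2*h + 2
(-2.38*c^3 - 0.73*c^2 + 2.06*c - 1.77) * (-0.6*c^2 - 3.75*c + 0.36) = 1.428*c^5 + 9.363*c^4 + 0.6447*c^3 - 6.9258*c^2 + 7.3791*c - 0.6372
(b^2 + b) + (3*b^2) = 4*b^2 + b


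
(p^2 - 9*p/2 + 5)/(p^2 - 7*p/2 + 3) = (2*p - 5)/(2*p - 3)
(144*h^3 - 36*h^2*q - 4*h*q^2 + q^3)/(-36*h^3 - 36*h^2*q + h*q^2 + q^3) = (-4*h + q)/(h + q)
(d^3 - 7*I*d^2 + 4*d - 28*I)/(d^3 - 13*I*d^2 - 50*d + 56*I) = (d + 2*I)/(d - 4*I)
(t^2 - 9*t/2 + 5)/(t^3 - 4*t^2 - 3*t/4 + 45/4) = 2*(t - 2)/(2*t^2 - 3*t - 9)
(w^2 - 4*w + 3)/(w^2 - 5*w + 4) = (w - 3)/(w - 4)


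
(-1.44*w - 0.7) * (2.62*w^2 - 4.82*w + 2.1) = -3.7728*w^3 + 5.1068*w^2 + 0.35*w - 1.47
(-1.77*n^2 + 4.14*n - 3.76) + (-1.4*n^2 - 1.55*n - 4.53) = -3.17*n^2 + 2.59*n - 8.29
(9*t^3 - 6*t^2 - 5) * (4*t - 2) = 36*t^4 - 42*t^3 + 12*t^2 - 20*t + 10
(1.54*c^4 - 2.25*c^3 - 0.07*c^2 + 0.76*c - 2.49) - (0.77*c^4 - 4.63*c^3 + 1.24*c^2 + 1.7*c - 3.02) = 0.77*c^4 + 2.38*c^3 - 1.31*c^2 - 0.94*c + 0.53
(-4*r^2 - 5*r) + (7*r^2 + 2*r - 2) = 3*r^2 - 3*r - 2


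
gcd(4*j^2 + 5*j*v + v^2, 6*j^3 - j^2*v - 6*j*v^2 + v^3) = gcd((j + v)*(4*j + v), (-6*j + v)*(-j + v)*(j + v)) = j + v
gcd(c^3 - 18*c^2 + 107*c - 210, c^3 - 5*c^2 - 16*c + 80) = c - 5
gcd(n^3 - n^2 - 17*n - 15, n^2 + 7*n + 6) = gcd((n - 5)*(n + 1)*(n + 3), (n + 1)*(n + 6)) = n + 1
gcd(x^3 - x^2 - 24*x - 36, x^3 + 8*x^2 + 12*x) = x + 2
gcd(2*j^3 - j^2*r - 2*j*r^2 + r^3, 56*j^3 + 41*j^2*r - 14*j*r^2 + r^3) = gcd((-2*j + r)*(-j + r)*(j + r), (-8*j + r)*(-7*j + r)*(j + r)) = j + r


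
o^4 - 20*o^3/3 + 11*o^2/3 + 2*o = o*(o - 6)*(o - 1)*(o + 1/3)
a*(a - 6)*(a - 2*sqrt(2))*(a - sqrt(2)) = a^4 - 6*a^3 - 3*sqrt(2)*a^3 + 4*a^2 + 18*sqrt(2)*a^2 - 24*a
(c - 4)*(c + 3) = c^2 - c - 12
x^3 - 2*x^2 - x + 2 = (x - 2)*(x - 1)*(x + 1)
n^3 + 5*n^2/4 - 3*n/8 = n*(n - 1/4)*(n + 3/2)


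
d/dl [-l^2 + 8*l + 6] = 8 - 2*l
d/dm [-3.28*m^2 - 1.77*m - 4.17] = -6.56*m - 1.77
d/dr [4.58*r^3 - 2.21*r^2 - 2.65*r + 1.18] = 13.74*r^2 - 4.42*r - 2.65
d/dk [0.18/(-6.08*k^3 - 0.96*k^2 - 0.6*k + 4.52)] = (3.2832*k^2 + 0.3456*k + 0.108)/(6.08*k^3 + 0.96*k^2 + 0.6*k - 4.52)^2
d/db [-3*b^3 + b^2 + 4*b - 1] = -9*b^2 + 2*b + 4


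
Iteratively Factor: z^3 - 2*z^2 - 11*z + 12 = (z - 1)*(z^2 - z - 12) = (z - 4)*(z - 1)*(z + 3)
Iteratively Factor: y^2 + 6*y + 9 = (y + 3)*(y + 3)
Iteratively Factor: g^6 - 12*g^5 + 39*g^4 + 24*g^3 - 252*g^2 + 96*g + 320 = (g - 5)*(g^5 - 7*g^4 + 4*g^3 + 44*g^2 - 32*g - 64) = (g - 5)*(g - 4)*(g^4 - 3*g^3 - 8*g^2 + 12*g + 16) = (g - 5)*(g - 4)*(g + 2)*(g^3 - 5*g^2 + 2*g + 8) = (g - 5)*(g - 4)^2*(g + 2)*(g^2 - g - 2) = (g - 5)*(g - 4)^2*(g + 1)*(g + 2)*(g - 2)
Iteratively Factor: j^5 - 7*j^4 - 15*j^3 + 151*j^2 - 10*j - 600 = (j + 4)*(j^4 - 11*j^3 + 29*j^2 + 35*j - 150) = (j - 5)*(j + 4)*(j^3 - 6*j^2 - j + 30) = (j - 5)*(j - 3)*(j + 4)*(j^2 - 3*j - 10) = (j - 5)*(j - 3)*(j + 2)*(j + 4)*(j - 5)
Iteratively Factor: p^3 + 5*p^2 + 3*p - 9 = (p + 3)*(p^2 + 2*p - 3) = (p - 1)*(p + 3)*(p + 3)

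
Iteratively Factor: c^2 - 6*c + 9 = (c - 3)*(c - 3)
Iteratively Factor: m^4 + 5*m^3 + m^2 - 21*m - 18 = (m + 3)*(m^3 + 2*m^2 - 5*m - 6) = (m - 2)*(m + 3)*(m^2 + 4*m + 3) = (m - 2)*(m + 3)^2*(m + 1)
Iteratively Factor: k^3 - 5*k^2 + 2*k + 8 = (k + 1)*(k^2 - 6*k + 8) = (k - 2)*(k + 1)*(k - 4)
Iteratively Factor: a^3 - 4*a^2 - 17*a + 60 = (a - 5)*(a^2 + a - 12) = (a - 5)*(a + 4)*(a - 3)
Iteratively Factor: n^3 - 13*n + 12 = (n - 3)*(n^2 + 3*n - 4) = (n - 3)*(n + 4)*(n - 1)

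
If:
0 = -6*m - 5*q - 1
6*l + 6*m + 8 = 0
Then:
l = 5*q/6 - 7/6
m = -5*q/6 - 1/6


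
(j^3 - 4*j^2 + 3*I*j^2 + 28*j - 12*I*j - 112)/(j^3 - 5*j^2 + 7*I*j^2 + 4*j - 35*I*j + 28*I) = (j - 4*I)/(j - 1)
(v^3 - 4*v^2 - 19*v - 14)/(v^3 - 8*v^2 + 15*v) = (v^3 - 4*v^2 - 19*v - 14)/(v*(v^2 - 8*v + 15))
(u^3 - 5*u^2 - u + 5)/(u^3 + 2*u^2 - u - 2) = (u - 5)/(u + 2)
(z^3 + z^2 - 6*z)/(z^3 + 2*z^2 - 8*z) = (z + 3)/(z + 4)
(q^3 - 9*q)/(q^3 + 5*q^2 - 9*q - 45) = q/(q + 5)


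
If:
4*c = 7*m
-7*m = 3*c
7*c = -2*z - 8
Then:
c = 0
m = 0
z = -4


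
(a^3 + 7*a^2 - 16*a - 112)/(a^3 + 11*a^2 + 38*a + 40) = (a^2 + 3*a - 28)/(a^2 + 7*a + 10)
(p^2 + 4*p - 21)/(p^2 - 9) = (p + 7)/(p + 3)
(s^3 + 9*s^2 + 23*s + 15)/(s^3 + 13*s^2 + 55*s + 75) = (s + 1)/(s + 5)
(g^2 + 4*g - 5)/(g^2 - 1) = (g + 5)/(g + 1)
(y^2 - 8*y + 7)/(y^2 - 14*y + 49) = (y - 1)/(y - 7)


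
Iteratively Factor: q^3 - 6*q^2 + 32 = (q - 4)*(q^2 - 2*q - 8) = (q - 4)^2*(q + 2)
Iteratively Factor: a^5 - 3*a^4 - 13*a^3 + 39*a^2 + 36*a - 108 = (a - 3)*(a^4 - 13*a^2 + 36) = (a - 3)*(a + 3)*(a^3 - 3*a^2 - 4*a + 12) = (a - 3)^2*(a + 3)*(a^2 - 4) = (a - 3)^2*(a + 2)*(a + 3)*(a - 2)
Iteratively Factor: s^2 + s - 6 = (s + 3)*(s - 2)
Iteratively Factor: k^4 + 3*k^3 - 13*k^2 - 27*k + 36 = (k - 1)*(k^3 + 4*k^2 - 9*k - 36) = (k - 1)*(k + 3)*(k^2 + k - 12) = (k - 1)*(k + 3)*(k + 4)*(k - 3)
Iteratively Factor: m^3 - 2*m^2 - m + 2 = (m + 1)*(m^2 - 3*m + 2) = (m - 2)*(m + 1)*(m - 1)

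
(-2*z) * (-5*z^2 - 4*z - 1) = 10*z^3 + 8*z^2 + 2*z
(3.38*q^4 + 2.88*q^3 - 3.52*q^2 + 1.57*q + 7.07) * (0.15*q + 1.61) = 0.507*q^5 + 5.8738*q^4 + 4.1088*q^3 - 5.4317*q^2 + 3.5882*q + 11.3827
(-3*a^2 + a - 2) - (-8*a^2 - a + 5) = 5*a^2 + 2*a - 7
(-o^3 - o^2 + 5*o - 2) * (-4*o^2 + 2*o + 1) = 4*o^5 + 2*o^4 - 23*o^3 + 17*o^2 + o - 2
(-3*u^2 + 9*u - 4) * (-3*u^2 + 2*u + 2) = 9*u^4 - 33*u^3 + 24*u^2 + 10*u - 8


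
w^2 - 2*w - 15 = (w - 5)*(w + 3)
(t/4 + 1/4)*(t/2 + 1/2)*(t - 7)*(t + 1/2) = t^4/8 - 9*t^3/16 - 31*t^2/16 - 27*t/16 - 7/16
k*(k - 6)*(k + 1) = k^3 - 5*k^2 - 6*k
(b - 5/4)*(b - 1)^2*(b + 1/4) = b^4 - 3*b^3 + 43*b^2/16 - 3*b/8 - 5/16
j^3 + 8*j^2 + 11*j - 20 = (j - 1)*(j + 4)*(j + 5)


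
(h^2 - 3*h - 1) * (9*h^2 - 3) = 9*h^4 - 27*h^3 - 12*h^2 + 9*h + 3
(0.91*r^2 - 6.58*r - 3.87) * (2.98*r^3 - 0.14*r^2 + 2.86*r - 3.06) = 2.7118*r^5 - 19.7358*r^4 - 8.0088*r^3 - 21.0616*r^2 + 9.0666*r + 11.8422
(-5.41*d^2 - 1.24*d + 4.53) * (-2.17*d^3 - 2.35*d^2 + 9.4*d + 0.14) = 11.7397*d^5 + 15.4043*d^4 - 57.7701*d^3 - 23.0589*d^2 + 42.4084*d + 0.6342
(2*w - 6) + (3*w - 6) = 5*w - 12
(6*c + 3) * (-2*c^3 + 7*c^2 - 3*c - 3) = -12*c^4 + 36*c^3 + 3*c^2 - 27*c - 9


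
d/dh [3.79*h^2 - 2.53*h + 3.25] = 7.58*h - 2.53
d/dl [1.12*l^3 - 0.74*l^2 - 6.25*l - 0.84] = 3.36*l^2 - 1.48*l - 6.25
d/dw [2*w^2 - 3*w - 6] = 4*w - 3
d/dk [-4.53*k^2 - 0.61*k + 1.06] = -9.06*k - 0.61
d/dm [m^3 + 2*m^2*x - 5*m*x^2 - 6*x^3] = 3*m^2 + 4*m*x - 5*x^2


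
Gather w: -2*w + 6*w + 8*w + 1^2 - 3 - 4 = 12*w - 6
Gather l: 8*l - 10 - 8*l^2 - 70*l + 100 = -8*l^2 - 62*l + 90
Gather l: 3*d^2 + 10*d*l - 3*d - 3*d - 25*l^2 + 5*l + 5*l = 3*d^2 - 6*d - 25*l^2 + l*(10*d + 10)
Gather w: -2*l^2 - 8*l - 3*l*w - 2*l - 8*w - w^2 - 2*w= -2*l^2 - 10*l - w^2 + w*(-3*l - 10)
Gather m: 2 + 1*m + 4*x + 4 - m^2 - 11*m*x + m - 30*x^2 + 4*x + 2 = -m^2 + m*(2 - 11*x) - 30*x^2 + 8*x + 8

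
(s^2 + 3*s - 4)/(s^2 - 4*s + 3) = (s + 4)/(s - 3)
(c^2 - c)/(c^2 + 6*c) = (c - 1)/(c + 6)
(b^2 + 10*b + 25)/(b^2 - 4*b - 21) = (b^2 + 10*b + 25)/(b^2 - 4*b - 21)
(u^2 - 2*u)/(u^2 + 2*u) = (u - 2)/(u + 2)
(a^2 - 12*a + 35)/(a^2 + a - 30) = (a - 7)/(a + 6)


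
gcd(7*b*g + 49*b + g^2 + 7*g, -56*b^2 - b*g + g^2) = 7*b + g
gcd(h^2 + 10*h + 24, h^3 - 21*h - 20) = h + 4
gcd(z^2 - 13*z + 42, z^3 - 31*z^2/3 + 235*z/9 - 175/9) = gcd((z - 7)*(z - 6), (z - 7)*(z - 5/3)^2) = z - 7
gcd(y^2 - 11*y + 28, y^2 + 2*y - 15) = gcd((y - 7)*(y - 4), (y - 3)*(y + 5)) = 1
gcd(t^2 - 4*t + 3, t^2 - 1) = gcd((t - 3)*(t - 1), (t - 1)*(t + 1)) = t - 1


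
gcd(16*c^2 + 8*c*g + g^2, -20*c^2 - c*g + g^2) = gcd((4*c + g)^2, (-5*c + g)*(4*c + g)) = 4*c + g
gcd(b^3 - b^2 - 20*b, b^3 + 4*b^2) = b^2 + 4*b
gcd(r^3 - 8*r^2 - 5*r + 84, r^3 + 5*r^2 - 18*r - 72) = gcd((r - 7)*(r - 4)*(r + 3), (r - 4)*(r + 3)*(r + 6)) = r^2 - r - 12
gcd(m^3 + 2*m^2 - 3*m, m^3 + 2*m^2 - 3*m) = m^3 + 2*m^2 - 3*m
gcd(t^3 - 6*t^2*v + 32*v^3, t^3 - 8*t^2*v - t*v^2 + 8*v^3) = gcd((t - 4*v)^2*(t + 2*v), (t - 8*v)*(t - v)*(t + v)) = 1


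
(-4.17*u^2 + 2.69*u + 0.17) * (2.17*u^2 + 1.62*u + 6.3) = -9.0489*u^4 - 0.918100000000001*u^3 - 21.5443*u^2 + 17.2224*u + 1.071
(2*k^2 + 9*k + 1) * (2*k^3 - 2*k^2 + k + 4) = 4*k^5 + 14*k^4 - 14*k^3 + 15*k^2 + 37*k + 4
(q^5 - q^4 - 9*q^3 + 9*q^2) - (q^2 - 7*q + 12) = q^5 - q^4 - 9*q^3 + 8*q^2 + 7*q - 12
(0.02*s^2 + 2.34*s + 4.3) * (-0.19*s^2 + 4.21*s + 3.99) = -0.0038*s^4 - 0.3604*s^3 + 9.1142*s^2 + 27.4396*s + 17.157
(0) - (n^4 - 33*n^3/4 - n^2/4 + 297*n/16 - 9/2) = -n^4 + 33*n^3/4 + n^2/4 - 297*n/16 + 9/2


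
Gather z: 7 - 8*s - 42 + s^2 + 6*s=s^2 - 2*s - 35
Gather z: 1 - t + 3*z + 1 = -t + 3*z + 2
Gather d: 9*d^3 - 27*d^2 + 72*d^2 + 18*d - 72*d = 9*d^3 + 45*d^2 - 54*d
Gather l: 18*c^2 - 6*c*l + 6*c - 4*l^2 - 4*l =18*c^2 + 6*c - 4*l^2 + l*(-6*c - 4)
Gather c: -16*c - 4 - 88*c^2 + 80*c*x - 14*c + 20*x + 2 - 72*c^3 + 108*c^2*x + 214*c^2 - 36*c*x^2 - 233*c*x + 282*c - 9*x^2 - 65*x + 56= -72*c^3 + c^2*(108*x + 126) + c*(-36*x^2 - 153*x + 252) - 9*x^2 - 45*x + 54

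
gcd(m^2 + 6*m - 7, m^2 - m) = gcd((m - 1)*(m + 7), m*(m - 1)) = m - 1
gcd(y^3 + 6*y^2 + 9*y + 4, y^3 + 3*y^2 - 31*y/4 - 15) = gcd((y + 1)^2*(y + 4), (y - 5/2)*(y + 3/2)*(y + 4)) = y + 4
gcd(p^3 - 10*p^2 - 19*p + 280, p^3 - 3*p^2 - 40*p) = p^2 - 3*p - 40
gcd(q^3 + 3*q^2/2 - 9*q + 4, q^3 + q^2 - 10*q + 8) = q^2 + 2*q - 8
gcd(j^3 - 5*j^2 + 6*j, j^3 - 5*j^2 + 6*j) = j^3 - 5*j^2 + 6*j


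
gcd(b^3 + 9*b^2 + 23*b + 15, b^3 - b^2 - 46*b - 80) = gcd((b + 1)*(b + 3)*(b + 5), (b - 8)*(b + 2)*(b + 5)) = b + 5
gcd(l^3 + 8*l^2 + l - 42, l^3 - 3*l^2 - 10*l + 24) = l^2 + l - 6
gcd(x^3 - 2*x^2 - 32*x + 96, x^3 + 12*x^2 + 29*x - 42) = x + 6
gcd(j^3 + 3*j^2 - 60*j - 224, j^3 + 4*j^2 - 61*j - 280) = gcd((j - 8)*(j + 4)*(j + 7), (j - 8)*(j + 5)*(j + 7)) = j^2 - j - 56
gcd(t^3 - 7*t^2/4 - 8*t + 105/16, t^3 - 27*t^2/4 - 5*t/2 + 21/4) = t - 3/4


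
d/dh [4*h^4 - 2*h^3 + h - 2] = 16*h^3 - 6*h^2 + 1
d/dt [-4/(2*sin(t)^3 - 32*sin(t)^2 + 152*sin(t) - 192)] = 2*(3*sin(t)^2 - 32*sin(t) + 76)*cos(t)/(sin(t)^3 - 16*sin(t)^2 + 76*sin(t) - 96)^2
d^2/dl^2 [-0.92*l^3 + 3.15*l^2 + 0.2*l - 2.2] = 6.3 - 5.52*l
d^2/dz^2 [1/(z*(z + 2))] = 2*(z^2 + z*(z + 2) + (z + 2)^2)/(z^3*(z + 2)^3)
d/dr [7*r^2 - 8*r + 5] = 14*r - 8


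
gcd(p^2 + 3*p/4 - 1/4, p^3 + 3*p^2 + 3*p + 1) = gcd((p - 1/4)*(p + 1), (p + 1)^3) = p + 1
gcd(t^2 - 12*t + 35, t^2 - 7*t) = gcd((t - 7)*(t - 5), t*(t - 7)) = t - 7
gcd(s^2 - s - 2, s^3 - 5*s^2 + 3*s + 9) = s + 1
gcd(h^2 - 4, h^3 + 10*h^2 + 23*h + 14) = h + 2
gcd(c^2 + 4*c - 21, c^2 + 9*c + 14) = c + 7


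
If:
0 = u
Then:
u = 0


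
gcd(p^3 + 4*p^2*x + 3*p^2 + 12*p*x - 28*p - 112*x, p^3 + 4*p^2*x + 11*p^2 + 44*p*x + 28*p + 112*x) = p^2 + 4*p*x + 7*p + 28*x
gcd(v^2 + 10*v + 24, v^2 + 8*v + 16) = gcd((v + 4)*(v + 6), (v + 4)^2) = v + 4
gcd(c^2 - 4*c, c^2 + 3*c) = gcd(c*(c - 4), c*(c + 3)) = c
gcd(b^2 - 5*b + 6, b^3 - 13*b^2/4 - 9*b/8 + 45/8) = b - 3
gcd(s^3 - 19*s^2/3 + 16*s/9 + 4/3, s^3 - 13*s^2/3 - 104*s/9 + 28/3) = s^2 - 20*s/3 + 4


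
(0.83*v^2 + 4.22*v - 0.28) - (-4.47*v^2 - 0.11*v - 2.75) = 5.3*v^2 + 4.33*v + 2.47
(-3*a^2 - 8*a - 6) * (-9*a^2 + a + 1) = 27*a^4 + 69*a^3 + 43*a^2 - 14*a - 6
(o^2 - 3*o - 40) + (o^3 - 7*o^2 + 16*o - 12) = o^3 - 6*o^2 + 13*o - 52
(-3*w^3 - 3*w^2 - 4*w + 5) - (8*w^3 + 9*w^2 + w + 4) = -11*w^3 - 12*w^2 - 5*w + 1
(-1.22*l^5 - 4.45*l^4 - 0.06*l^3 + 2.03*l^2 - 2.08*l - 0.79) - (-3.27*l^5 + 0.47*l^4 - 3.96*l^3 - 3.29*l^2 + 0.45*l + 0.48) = 2.05*l^5 - 4.92*l^4 + 3.9*l^3 + 5.32*l^2 - 2.53*l - 1.27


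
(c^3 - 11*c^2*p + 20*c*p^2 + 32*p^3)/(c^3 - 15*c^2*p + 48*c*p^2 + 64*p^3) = (-c + 4*p)/(-c + 8*p)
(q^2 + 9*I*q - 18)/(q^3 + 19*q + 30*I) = (q + 6*I)/(q^2 - 3*I*q + 10)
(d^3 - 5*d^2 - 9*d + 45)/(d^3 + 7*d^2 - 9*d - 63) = (d - 5)/(d + 7)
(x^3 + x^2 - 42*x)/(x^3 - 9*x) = (x^2 + x - 42)/(x^2 - 9)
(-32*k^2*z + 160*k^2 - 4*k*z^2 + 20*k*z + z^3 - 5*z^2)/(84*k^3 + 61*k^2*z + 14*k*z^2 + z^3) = (-8*k*z + 40*k + z^2 - 5*z)/(21*k^2 + 10*k*z + z^2)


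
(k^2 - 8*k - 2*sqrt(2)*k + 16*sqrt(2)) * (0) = 0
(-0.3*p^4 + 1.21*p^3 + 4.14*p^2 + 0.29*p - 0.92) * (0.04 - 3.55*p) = 1.065*p^5 - 4.3075*p^4 - 14.6486*p^3 - 0.8639*p^2 + 3.2776*p - 0.0368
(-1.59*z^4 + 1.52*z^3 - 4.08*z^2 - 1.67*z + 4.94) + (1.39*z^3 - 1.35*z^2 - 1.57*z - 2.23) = -1.59*z^4 + 2.91*z^3 - 5.43*z^2 - 3.24*z + 2.71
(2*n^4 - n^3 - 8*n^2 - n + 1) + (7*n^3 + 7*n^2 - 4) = 2*n^4 + 6*n^3 - n^2 - n - 3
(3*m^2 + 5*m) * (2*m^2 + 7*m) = 6*m^4 + 31*m^3 + 35*m^2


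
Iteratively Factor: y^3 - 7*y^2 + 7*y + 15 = (y - 5)*(y^2 - 2*y - 3) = (y - 5)*(y + 1)*(y - 3)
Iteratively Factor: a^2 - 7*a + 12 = (a - 4)*(a - 3)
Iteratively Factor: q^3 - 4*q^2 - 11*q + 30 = (q - 2)*(q^2 - 2*q - 15) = (q - 5)*(q - 2)*(q + 3)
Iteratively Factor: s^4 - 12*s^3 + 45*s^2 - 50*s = (s)*(s^3 - 12*s^2 + 45*s - 50) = s*(s - 2)*(s^2 - 10*s + 25) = s*(s - 5)*(s - 2)*(s - 5)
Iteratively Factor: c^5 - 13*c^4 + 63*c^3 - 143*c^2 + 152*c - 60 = (c - 2)*(c^4 - 11*c^3 + 41*c^2 - 61*c + 30) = (c - 5)*(c - 2)*(c^3 - 6*c^2 + 11*c - 6) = (c - 5)*(c - 2)^2*(c^2 - 4*c + 3) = (c - 5)*(c - 3)*(c - 2)^2*(c - 1)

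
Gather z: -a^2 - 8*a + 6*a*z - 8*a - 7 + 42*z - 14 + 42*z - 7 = -a^2 - 16*a + z*(6*a + 84) - 28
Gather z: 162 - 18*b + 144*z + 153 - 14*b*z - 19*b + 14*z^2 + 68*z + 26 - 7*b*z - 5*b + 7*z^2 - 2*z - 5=-42*b + 21*z^2 + z*(210 - 21*b) + 336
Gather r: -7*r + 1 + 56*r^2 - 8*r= 56*r^2 - 15*r + 1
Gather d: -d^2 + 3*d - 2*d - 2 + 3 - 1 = -d^2 + d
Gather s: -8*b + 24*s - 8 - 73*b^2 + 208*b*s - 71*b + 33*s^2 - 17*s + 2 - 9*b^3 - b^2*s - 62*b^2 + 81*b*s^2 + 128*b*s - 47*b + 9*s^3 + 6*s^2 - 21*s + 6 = -9*b^3 - 135*b^2 - 126*b + 9*s^3 + s^2*(81*b + 39) + s*(-b^2 + 336*b - 14)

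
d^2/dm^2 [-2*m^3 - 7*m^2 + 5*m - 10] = -12*m - 14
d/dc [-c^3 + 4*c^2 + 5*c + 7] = -3*c^2 + 8*c + 5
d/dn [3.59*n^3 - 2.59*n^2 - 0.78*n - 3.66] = 10.77*n^2 - 5.18*n - 0.78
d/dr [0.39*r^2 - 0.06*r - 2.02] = 0.78*r - 0.06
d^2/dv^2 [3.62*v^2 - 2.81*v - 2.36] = 7.24000000000000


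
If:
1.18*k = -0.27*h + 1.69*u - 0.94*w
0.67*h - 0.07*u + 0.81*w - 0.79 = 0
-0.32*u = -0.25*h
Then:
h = 1.28390045708481 - 1.31640426612494*w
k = 1.1427938125694 - 1.96833547098674*w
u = 1.00304723209751 - 1.02844083291011*w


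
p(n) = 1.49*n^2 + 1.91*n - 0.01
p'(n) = 2.98*n + 1.91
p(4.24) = 34.88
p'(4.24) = 14.55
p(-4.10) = 17.21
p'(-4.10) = -10.31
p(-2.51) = 4.58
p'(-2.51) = -5.57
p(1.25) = 4.71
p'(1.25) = 5.64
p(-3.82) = 14.44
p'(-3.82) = -9.47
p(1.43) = 5.77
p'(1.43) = 6.17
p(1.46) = 5.95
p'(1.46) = 6.26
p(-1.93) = 1.85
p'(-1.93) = -3.84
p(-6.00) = 42.17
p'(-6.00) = -15.97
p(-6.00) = 42.17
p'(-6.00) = -15.97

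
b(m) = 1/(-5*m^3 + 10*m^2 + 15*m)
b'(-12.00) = 0.00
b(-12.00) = 0.00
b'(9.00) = 0.00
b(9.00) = 0.00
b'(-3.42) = 0.00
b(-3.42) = 0.00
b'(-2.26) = 0.02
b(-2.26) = 0.01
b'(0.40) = -0.39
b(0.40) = 0.14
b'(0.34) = -0.55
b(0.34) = 0.17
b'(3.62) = 0.04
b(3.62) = -0.02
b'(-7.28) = 0.00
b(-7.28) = 0.00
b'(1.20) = -0.03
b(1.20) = 0.04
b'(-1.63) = 0.10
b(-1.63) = 0.04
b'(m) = (15*m^2 - 20*m - 15)/(-5*m^3 + 10*m^2 + 15*m)^2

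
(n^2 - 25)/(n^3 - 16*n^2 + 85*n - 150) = (n + 5)/(n^2 - 11*n + 30)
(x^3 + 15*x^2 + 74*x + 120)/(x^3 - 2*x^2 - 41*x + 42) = (x^2 + 9*x + 20)/(x^2 - 8*x + 7)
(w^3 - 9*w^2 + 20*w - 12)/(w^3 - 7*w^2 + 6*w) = (w - 2)/w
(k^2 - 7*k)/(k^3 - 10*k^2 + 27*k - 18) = k*(k - 7)/(k^3 - 10*k^2 + 27*k - 18)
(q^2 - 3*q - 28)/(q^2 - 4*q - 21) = (q + 4)/(q + 3)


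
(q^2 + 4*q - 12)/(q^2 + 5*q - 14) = (q + 6)/(q + 7)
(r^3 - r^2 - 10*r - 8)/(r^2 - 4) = (r^2 - 3*r - 4)/(r - 2)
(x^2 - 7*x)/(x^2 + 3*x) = (x - 7)/(x + 3)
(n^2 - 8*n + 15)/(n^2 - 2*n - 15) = (n - 3)/(n + 3)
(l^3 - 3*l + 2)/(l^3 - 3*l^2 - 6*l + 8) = (l - 1)/(l - 4)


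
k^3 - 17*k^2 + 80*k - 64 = (k - 8)^2*(k - 1)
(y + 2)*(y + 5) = y^2 + 7*y + 10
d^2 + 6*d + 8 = (d + 2)*(d + 4)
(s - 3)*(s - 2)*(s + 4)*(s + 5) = s^4 + 4*s^3 - 19*s^2 - 46*s + 120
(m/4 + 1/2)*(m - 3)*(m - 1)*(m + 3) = m^4/4 + m^3/4 - 11*m^2/4 - 9*m/4 + 9/2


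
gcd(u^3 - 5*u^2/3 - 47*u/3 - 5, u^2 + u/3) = u + 1/3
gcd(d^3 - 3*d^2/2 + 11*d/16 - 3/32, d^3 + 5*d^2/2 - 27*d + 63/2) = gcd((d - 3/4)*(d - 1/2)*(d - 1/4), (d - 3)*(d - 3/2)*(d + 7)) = 1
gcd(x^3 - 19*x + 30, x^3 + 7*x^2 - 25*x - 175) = x + 5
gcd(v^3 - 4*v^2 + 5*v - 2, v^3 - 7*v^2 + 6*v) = v - 1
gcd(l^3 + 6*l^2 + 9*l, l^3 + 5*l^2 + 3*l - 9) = l^2 + 6*l + 9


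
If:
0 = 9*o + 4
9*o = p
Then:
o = -4/9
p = -4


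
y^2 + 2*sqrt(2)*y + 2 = (y + sqrt(2))^2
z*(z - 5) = z^2 - 5*z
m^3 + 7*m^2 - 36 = (m - 2)*(m + 3)*(m + 6)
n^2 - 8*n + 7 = (n - 7)*(n - 1)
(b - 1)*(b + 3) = b^2 + 2*b - 3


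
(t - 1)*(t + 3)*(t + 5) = t^3 + 7*t^2 + 7*t - 15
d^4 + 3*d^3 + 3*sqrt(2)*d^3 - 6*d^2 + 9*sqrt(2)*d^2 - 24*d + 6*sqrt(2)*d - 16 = (d + 1)*(d + 2)*(d - sqrt(2))*(d + 4*sqrt(2))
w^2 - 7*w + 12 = (w - 4)*(w - 3)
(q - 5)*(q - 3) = q^2 - 8*q + 15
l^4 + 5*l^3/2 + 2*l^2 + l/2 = l*(l + 1/2)*(l + 1)^2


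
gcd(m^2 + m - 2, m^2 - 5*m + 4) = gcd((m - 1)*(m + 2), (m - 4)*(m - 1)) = m - 1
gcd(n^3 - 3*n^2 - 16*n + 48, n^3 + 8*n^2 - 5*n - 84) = n^2 + n - 12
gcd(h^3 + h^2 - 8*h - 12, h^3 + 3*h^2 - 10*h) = 1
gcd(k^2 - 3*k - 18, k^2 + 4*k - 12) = 1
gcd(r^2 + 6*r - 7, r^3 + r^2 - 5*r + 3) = r - 1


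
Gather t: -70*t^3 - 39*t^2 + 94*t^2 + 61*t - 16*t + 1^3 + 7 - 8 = -70*t^3 + 55*t^2 + 45*t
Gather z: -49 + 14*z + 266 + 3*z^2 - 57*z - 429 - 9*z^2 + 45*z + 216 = -6*z^2 + 2*z + 4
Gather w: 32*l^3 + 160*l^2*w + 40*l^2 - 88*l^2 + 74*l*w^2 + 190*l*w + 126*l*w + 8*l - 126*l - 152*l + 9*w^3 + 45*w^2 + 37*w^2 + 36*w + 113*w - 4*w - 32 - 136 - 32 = 32*l^3 - 48*l^2 - 270*l + 9*w^3 + w^2*(74*l + 82) + w*(160*l^2 + 316*l + 145) - 200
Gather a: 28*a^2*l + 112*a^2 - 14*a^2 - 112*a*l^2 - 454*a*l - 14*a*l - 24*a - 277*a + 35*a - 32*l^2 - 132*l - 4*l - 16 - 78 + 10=a^2*(28*l + 98) + a*(-112*l^2 - 468*l - 266) - 32*l^2 - 136*l - 84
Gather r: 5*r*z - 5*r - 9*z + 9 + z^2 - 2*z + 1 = r*(5*z - 5) + z^2 - 11*z + 10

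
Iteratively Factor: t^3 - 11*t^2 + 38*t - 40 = (t - 4)*(t^2 - 7*t + 10) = (t - 5)*(t - 4)*(t - 2)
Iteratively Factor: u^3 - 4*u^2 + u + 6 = (u + 1)*(u^2 - 5*u + 6) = (u - 2)*(u + 1)*(u - 3)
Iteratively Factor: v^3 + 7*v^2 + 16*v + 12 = (v + 3)*(v^2 + 4*v + 4) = (v + 2)*(v + 3)*(v + 2)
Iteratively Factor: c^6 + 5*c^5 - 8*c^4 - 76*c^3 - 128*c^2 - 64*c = (c + 2)*(c^5 + 3*c^4 - 14*c^3 - 48*c^2 - 32*c) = (c - 4)*(c + 2)*(c^4 + 7*c^3 + 14*c^2 + 8*c) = c*(c - 4)*(c + 2)*(c^3 + 7*c^2 + 14*c + 8) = c*(c - 4)*(c + 2)^2*(c^2 + 5*c + 4) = c*(c - 4)*(c + 2)^2*(c + 4)*(c + 1)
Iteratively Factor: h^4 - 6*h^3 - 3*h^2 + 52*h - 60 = (h - 2)*(h^3 - 4*h^2 - 11*h + 30) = (h - 2)^2*(h^2 - 2*h - 15) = (h - 5)*(h - 2)^2*(h + 3)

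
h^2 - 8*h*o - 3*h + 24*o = (h - 3)*(h - 8*o)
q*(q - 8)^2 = q^3 - 16*q^2 + 64*q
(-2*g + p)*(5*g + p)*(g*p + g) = -10*g^3*p - 10*g^3 + 3*g^2*p^2 + 3*g^2*p + g*p^3 + g*p^2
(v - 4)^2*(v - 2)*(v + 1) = v^4 - 9*v^3 + 22*v^2 - 32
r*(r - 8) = r^2 - 8*r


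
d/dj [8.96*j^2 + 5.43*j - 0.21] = 17.92*j + 5.43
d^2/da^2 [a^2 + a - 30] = 2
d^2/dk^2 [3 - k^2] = -2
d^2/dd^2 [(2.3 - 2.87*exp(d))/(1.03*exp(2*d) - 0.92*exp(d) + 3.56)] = (-3.044783*exp(4*d) + 7.040668*exp(3*d) + 56.603856*exp(2*d) - 41.187664*exp(d) - 28.840272)*exp(d)/(1.092727*exp(6*d) - 2.928084*exp(5*d) + 13.945788*exp(4*d) - 21.019424*exp(3*d) + 48.200976*exp(2*d) - 34.979136*exp(d) + 45.118016)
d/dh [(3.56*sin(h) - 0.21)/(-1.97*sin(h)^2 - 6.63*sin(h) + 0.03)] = (7.0132*sin(h)^2 - 0.827400000000001*sin(h) - 1.2855)*cos(h)/(3.8809*sin(h)^4 + 26.1222*sin(h)^3 + 43.8387*sin(h)^2 - 0.3978*sin(h) + 0.0009)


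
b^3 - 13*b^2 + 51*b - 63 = (b - 7)*(b - 3)^2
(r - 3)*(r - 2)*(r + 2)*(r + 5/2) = r^4 - r^3/2 - 23*r^2/2 + 2*r + 30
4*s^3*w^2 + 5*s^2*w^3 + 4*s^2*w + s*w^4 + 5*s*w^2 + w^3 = w*(s + w)*(4*s + w)*(s*w + 1)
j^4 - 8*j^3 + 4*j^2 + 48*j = j*(j - 6)*(j - 4)*(j + 2)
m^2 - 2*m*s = m*(m - 2*s)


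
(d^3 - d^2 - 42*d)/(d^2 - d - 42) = d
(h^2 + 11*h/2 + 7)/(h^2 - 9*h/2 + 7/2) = (2*h^2 + 11*h + 14)/(2*h^2 - 9*h + 7)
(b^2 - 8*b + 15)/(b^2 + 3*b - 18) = (b - 5)/(b + 6)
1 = 1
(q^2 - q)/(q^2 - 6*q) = (q - 1)/(q - 6)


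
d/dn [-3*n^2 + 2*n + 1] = 2 - 6*n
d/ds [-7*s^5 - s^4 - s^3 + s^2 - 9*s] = -35*s^4 - 4*s^3 - 3*s^2 + 2*s - 9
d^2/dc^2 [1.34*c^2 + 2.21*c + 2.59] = 2.68000000000000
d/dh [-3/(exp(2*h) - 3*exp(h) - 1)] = (6*exp(h) - 9)*exp(h)/(-exp(2*h) + 3*exp(h) + 1)^2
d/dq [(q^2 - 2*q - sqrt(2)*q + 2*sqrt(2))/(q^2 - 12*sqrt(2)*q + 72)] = (-11*sqrt(2)*q^2 + 2*q^2 - 4*sqrt(2)*q + 144*q - 72*sqrt(2) - 96)/(q^4 - 24*sqrt(2)*q^3 + 432*q^2 - 1728*sqrt(2)*q + 5184)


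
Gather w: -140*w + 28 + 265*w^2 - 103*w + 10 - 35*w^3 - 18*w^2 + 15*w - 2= -35*w^3 + 247*w^2 - 228*w + 36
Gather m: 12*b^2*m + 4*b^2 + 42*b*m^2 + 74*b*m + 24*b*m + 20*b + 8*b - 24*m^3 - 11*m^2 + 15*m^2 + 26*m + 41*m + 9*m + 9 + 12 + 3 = 4*b^2 + 28*b - 24*m^3 + m^2*(42*b + 4) + m*(12*b^2 + 98*b + 76) + 24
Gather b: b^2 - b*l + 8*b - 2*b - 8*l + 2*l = b^2 + b*(6 - l) - 6*l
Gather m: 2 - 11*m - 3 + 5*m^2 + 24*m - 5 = 5*m^2 + 13*m - 6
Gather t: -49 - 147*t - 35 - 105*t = -252*t - 84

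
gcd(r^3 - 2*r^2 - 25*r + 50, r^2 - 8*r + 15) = r - 5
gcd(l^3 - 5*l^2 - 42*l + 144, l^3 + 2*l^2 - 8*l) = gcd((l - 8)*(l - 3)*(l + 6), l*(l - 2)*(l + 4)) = 1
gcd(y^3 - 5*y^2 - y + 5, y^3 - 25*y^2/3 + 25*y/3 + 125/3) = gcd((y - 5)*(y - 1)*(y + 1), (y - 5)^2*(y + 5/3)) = y - 5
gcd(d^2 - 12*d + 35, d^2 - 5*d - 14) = d - 7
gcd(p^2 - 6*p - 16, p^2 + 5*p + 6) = p + 2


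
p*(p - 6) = p^2 - 6*p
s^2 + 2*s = s*(s + 2)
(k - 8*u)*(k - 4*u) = k^2 - 12*k*u + 32*u^2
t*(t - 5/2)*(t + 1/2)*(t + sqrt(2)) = t^4 - 2*t^3 + sqrt(2)*t^3 - 2*sqrt(2)*t^2 - 5*t^2/4 - 5*sqrt(2)*t/4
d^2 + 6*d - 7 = (d - 1)*(d + 7)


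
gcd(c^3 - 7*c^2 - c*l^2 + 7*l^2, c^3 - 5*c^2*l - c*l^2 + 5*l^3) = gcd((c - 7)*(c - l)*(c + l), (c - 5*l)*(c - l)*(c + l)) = c^2 - l^2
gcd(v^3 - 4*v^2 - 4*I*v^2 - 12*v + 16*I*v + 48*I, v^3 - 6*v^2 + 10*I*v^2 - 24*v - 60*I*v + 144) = v - 6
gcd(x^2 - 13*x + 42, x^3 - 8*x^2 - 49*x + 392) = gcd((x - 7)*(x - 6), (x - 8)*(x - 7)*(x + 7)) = x - 7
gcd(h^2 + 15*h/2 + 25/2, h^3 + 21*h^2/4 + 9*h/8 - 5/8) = h + 5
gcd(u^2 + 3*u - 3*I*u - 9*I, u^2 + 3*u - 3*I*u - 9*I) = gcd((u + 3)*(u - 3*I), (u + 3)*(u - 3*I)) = u^2 + u*(3 - 3*I) - 9*I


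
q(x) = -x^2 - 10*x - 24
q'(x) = -2*x - 10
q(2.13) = -49.84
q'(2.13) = -14.26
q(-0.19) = -22.14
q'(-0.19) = -9.62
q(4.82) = -95.43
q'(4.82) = -19.64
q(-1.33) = -12.47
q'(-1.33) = -7.34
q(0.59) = -30.25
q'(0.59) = -11.18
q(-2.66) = -4.48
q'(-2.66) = -4.68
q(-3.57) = -1.04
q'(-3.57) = -2.86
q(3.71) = -74.86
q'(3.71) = -17.42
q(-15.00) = -99.00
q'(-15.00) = 20.00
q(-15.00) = -99.00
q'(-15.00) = 20.00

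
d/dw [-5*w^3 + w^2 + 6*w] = -15*w^2 + 2*w + 6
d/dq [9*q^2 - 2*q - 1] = 18*q - 2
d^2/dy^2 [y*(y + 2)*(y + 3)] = 6*y + 10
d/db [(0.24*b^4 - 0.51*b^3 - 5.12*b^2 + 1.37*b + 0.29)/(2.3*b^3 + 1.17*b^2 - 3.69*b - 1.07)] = (0.552*b^6 + 0.5616*b^5 + 8.5225*b^4 - 3.5654*b^3 + 16.926*b^2 + 10.2782*b - 0.3958)/(5.29*b^6 + 5.382*b^5 - 15.6051*b^4 - 13.5566*b^3 + 11.1123*b^2 + 7.8966*b + 1.1449)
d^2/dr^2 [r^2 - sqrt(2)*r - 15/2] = 2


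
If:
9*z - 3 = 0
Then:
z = 1/3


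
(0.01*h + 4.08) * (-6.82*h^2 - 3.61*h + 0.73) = -0.0682*h^3 - 27.8617*h^2 - 14.7215*h + 2.9784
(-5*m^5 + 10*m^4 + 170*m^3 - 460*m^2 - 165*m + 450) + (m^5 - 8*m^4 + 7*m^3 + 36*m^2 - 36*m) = -4*m^5 + 2*m^4 + 177*m^3 - 424*m^2 - 201*m + 450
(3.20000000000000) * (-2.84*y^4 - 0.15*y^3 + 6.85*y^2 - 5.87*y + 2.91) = -9.088*y^4 - 0.48*y^3 + 21.92*y^2 - 18.784*y + 9.312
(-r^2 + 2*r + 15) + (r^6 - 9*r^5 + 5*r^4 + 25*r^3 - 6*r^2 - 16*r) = r^6 - 9*r^5 + 5*r^4 + 25*r^3 - 7*r^2 - 14*r + 15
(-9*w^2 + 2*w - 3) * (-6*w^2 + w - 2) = 54*w^4 - 21*w^3 + 38*w^2 - 7*w + 6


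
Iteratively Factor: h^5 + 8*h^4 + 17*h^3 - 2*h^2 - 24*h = (h)*(h^4 + 8*h^3 + 17*h^2 - 2*h - 24) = h*(h + 4)*(h^3 + 4*h^2 + h - 6) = h*(h + 3)*(h + 4)*(h^2 + h - 2) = h*(h - 1)*(h + 3)*(h + 4)*(h + 2)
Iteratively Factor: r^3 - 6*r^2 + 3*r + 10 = (r + 1)*(r^2 - 7*r + 10) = (r - 2)*(r + 1)*(r - 5)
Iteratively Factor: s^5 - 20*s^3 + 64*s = (s - 2)*(s^4 + 2*s^3 - 16*s^2 - 32*s) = (s - 4)*(s - 2)*(s^3 + 6*s^2 + 8*s) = (s - 4)*(s - 2)*(s + 4)*(s^2 + 2*s) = s*(s - 4)*(s - 2)*(s + 4)*(s + 2)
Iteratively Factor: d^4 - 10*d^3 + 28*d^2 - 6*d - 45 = (d + 1)*(d^3 - 11*d^2 + 39*d - 45) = (d - 3)*(d + 1)*(d^2 - 8*d + 15) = (d - 3)^2*(d + 1)*(d - 5)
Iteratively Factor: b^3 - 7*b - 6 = (b + 2)*(b^2 - 2*b - 3) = (b + 1)*(b + 2)*(b - 3)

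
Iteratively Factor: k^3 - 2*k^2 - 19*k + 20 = (k + 4)*(k^2 - 6*k + 5) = (k - 5)*(k + 4)*(k - 1)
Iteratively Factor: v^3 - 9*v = (v + 3)*(v^2 - 3*v) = (v - 3)*(v + 3)*(v)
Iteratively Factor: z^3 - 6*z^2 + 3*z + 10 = (z + 1)*(z^2 - 7*z + 10) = (z - 2)*(z + 1)*(z - 5)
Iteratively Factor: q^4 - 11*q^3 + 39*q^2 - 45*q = (q - 3)*(q^3 - 8*q^2 + 15*q) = (q - 3)^2*(q^2 - 5*q) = (q - 5)*(q - 3)^2*(q)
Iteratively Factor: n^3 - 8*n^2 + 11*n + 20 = (n + 1)*(n^2 - 9*n + 20) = (n - 4)*(n + 1)*(n - 5)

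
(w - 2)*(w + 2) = w^2 - 4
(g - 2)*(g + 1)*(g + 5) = g^3 + 4*g^2 - 7*g - 10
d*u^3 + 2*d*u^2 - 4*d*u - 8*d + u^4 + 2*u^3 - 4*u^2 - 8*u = (d + u)*(u - 2)*(u + 2)^2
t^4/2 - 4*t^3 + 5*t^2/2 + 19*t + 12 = (t/2 + 1/2)*(t - 6)*(t - 4)*(t + 1)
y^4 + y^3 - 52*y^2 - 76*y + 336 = (y - 7)*(y - 2)*(y + 4)*(y + 6)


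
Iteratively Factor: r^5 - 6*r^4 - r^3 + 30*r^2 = (r + 2)*(r^4 - 8*r^3 + 15*r^2) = r*(r + 2)*(r^3 - 8*r^2 + 15*r) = r*(r - 3)*(r + 2)*(r^2 - 5*r) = r^2*(r - 3)*(r + 2)*(r - 5)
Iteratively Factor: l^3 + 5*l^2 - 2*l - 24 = (l + 3)*(l^2 + 2*l - 8) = (l + 3)*(l + 4)*(l - 2)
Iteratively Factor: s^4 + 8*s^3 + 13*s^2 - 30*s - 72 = (s + 3)*(s^3 + 5*s^2 - 2*s - 24) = (s + 3)*(s + 4)*(s^2 + s - 6) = (s + 3)^2*(s + 4)*(s - 2)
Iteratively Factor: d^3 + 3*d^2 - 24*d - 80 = (d - 5)*(d^2 + 8*d + 16) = (d - 5)*(d + 4)*(d + 4)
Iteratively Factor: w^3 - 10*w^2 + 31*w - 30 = (w - 2)*(w^2 - 8*w + 15) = (w - 5)*(w - 2)*(w - 3)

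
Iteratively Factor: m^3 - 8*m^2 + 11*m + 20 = (m + 1)*(m^2 - 9*m + 20) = (m - 4)*(m + 1)*(m - 5)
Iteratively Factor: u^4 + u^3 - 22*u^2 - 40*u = (u - 5)*(u^3 + 6*u^2 + 8*u) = (u - 5)*(u + 2)*(u^2 + 4*u) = (u - 5)*(u + 2)*(u + 4)*(u)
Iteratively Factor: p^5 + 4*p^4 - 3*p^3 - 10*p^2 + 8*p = (p - 1)*(p^4 + 5*p^3 + 2*p^2 - 8*p) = (p - 1)*(p + 2)*(p^3 + 3*p^2 - 4*p) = p*(p - 1)*(p + 2)*(p^2 + 3*p - 4) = p*(p - 1)^2*(p + 2)*(p + 4)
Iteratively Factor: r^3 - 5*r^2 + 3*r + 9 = (r - 3)*(r^2 - 2*r - 3) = (r - 3)*(r + 1)*(r - 3)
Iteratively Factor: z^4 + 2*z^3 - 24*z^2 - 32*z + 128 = (z - 4)*(z^3 + 6*z^2 - 32) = (z - 4)*(z + 4)*(z^2 + 2*z - 8) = (z - 4)*(z - 2)*(z + 4)*(z + 4)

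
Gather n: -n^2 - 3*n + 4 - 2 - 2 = -n^2 - 3*n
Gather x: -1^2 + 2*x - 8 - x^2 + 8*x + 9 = -x^2 + 10*x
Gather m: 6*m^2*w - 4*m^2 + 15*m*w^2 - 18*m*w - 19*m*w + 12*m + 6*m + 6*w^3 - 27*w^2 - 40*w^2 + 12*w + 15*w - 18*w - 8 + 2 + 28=m^2*(6*w - 4) + m*(15*w^2 - 37*w + 18) + 6*w^3 - 67*w^2 + 9*w + 22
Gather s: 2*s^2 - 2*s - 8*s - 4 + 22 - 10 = 2*s^2 - 10*s + 8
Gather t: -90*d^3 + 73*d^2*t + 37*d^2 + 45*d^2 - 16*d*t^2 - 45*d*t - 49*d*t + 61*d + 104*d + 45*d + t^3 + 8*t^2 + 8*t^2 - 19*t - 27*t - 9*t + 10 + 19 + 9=-90*d^3 + 82*d^2 + 210*d + t^3 + t^2*(16 - 16*d) + t*(73*d^2 - 94*d - 55) + 38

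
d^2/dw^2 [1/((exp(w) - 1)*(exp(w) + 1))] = 4*(exp(2*w) + 1)*exp(2*w)/(exp(6*w) - 3*exp(4*w) + 3*exp(2*w) - 1)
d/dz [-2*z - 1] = -2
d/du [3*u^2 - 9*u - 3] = 6*u - 9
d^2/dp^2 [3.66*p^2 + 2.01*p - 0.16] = 7.32000000000000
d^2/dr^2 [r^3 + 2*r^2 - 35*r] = 6*r + 4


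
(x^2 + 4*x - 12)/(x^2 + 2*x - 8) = (x + 6)/(x + 4)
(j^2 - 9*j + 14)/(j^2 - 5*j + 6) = (j - 7)/(j - 3)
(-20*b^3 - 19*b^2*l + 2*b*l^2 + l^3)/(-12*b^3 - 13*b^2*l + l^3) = (5*b + l)/(3*b + l)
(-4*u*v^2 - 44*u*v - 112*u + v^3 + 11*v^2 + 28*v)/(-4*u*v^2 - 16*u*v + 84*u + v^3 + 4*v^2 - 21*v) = (v + 4)/(v - 3)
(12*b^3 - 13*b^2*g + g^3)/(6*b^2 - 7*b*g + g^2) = (12*b^2 - b*g - g^2)/(6*b - g)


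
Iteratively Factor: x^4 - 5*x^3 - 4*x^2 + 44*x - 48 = (x - 2)*(x^3 - 3*x^2 - 10*x + 24) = (x - 4)*(x - 2)*(x^2 + x - 6) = (x - 4)*(x - 2)^2*(x + 3)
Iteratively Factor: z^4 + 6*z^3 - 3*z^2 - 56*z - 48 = (z + 4)*(z^3 + 2*z^2 - 11*z - 12) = (z + 4)^2*(z^2 - 2*z - 3) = (z - 3)*(z + 4)^2*(z + 1)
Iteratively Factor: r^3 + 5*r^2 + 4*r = (r + 1)*(r^2 + 4*r) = r*(r + 1)*(r + 4)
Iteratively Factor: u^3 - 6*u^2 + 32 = (u - 4)*(u^2 - 2*u - 8) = (u - 4)*(u + 2)*(u - 4)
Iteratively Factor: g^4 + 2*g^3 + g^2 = (g)*(g^3 + 2*g^2 + g) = g*(g + 1)*(g^2 + g) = g*(g + 1)^2*(g)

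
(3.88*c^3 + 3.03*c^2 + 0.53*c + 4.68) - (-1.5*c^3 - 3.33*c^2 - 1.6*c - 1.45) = 5.38*c^3 + 6.36*c^2 + 2.13*c + 6.13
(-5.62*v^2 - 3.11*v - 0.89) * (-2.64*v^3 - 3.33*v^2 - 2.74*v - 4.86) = 14.8368*v^5 + 26.925*v^4 + 28.1047*v^3 + 38.7983*v^2 + 17.5532*v + 4.3254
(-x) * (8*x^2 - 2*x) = -8*x^3 + 2*x^2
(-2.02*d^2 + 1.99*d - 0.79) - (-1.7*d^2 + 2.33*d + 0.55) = -0.32*d^2 - 0.34*d - 1.34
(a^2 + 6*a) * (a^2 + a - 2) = a^4 + 7*a^3 + 4*a^2 - 12*a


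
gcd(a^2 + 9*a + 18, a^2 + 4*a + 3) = a + 3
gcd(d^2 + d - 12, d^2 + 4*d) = d + 4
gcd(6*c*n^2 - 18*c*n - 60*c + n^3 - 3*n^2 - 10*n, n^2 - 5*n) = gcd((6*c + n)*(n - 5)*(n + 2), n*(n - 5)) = n - 5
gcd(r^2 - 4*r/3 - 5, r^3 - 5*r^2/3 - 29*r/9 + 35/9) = r + 5/3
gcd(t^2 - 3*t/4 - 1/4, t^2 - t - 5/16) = t + 1/4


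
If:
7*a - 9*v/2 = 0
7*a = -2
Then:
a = -2/7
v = -4/9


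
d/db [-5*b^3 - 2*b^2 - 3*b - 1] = -15*b^2 - 4*b - 3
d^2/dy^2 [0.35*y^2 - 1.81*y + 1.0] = 0.700000000000000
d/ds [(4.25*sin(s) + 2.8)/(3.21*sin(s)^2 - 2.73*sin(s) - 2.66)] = (-17.976*sin(s) + 6.82125*cos(2*s) - 10.48225)*cos(s)/(-3.21*sin(s)^2 + 2.73*sin(s) + 2.66)^2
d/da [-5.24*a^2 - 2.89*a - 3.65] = -10.48*a - 2.89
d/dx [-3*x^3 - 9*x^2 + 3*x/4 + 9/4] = -9*x^2 - 18*x + 3/4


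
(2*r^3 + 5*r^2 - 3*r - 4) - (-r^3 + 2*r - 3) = 3*r^3 + 5*r^2 - 5*r - 1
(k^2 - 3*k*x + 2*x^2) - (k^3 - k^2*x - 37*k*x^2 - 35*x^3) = -k^3 + k^2*x + k^2 + 37*k*x^2 - 3*k*x + 35*x^3 + 2*x^2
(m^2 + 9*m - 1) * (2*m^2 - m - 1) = 2*m^4 + 17*m^3 - 12*m^2 - 8*m + 1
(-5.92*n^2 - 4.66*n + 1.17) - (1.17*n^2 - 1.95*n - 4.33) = -7.09*n^2 - 2.71*n + 5.5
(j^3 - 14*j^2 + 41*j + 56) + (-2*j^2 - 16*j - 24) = j^3 - 16*j^2 + 25*j + 32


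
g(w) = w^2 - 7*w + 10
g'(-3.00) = -13.00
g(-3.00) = 40.00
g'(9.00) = 11.00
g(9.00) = 28.00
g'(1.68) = -3.64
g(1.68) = 1.06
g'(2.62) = -1.76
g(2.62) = -1.48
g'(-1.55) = -10.10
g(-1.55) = 23.25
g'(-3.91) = -14.82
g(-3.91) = 52.66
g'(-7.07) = -21.14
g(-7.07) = 109.47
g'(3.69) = 0.38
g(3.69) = -2.21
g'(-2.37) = -11.74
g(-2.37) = 32.21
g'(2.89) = -1.22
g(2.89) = -1.88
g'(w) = 2*w - 7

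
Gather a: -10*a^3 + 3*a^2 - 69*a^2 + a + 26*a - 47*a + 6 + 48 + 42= -10*a^3 - 66*a^2 - 20*a + 96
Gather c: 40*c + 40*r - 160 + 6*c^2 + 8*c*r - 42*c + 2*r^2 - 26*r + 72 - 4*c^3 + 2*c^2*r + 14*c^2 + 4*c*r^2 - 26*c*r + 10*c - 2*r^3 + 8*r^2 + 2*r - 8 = -4*c^3 + c^2*(2*r + 20) + c*(4*r^2 - 18*r + 8) - 2*r^3 + 10*r^2 + 16*r - 96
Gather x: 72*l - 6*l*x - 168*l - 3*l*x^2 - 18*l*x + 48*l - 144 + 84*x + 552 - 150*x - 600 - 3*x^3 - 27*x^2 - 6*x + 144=-48*l - 3*x^3 + x^2*(-3*l - 27) + x*(-24*l - 72) - 48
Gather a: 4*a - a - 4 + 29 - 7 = 3*a + 18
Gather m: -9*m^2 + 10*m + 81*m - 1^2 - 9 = -9*m^2 + 91*m - 10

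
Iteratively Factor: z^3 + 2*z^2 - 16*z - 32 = (z - 4)*(z^2 + 6*z + 8) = (z - 4)*(z + 2)*(z + 4)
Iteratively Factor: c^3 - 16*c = (c + 4)*(c^2 - 4*c) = (c - 4)*(c + 4)*(c)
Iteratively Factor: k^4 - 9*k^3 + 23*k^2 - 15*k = (k - 3)*(k^3 - 6*k^2 + 5*k) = (k - 5)*(k - 3)*(k^2 - k) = k*(k - 5)*(k - 3)*(k - 1)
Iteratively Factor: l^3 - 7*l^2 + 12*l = (l - 4)*(l^2 - 3*l) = (l - 4)*(l - 3)*(l)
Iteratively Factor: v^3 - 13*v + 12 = (v - 3)*(v^2 + 3*v - 4) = (v - 3)*(v + 4)*(v - 1)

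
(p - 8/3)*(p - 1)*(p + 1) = p^3 - 8*p^2/3 - p + 8/3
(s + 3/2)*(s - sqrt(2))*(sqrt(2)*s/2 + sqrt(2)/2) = sqrt(2)*s^3/2 - s^2 + 5*sqrt(2)*s^2/4 - 5*s/2 + 3*sqrt(2)*s/4 - 3/2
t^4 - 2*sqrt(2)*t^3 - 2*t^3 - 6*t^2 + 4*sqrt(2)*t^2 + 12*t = t*(t - 2)*(t - 3*sqrt(2))*(t + sqrt(2))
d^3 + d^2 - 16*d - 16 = (d - 4)*(d + 1)*(d + 4)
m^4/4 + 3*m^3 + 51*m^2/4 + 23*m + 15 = (m/4 + 1/2)*(m + 2)*(m + 3)*(m + 5)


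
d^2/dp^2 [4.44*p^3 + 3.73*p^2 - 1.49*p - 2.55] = 26.64*p + 7.46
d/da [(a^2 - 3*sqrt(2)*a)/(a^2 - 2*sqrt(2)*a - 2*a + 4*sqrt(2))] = (-2*a^2 + sqrt(2)*a^2 + 8*sqrt(2)*a - 24)/(a^4 - 4*sqrt(2)*a^3 - 4*a^3 + 12*a^2 + 16*sqrt(2)*a^2 - 32*a - 16*sqrt(2)*a + 32)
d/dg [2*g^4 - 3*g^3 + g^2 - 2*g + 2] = 8*g^3 - 9*g^2 + 2*g - 2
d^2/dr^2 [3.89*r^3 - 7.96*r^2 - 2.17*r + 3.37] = 23.34*r - 15.92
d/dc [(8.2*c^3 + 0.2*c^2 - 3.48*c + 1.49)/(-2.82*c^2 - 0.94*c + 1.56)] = (-23.124*c^4 - 15.416*c^3 + 28.3744*c^2 + 9.0276*c - 4.0282)/(7.9524*c^4 + 5.3016*c^3 - 7.9148*c^2 - 2.9328*c + 2.4336)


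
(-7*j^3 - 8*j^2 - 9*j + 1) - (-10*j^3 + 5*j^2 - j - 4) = 3*j^3 - 13*j^2 - 8*j + 5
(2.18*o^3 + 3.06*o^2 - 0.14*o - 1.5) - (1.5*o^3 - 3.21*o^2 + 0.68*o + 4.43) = 0.68*o^3 + 6.27*o^2 - 0.82*o - 5.93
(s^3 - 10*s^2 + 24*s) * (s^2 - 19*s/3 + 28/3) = s^5 - 49*s^4/3 + 290*s^3/3 - 736*s^2/3 + 224*s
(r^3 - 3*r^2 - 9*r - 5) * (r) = r^4 - 3*r^3 - 9*r^2 - 5*r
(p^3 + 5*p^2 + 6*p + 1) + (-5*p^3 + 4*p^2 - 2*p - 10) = -4*p^3 + 9*p^2 + 4*p - 9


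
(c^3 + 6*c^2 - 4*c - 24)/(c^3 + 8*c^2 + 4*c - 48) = (c + 2)/(c + 4)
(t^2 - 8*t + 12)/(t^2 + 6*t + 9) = (t^2 - 8*t + 12)/(t^2 + 6*t + 9)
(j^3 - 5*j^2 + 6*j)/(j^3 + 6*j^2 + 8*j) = (j^2 - 5*j + 6)/(j^2 + 6*j + 8)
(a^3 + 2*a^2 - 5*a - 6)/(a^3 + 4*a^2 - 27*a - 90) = (a^2 - a - 2)/(a^2 + a - 30)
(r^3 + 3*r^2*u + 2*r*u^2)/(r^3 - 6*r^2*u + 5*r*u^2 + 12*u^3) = r*(r + 2*u)/(r^2 - 7*r*u + 12*u^2)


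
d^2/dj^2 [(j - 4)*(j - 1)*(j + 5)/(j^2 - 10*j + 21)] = 4*(29*j^3 - 285*j^2 + 1023*j - 1415)/(j^6 - 30*j^5 + 363*j^4 - 2260*j^3 + 7623*j^2 - 13230*j + 9261)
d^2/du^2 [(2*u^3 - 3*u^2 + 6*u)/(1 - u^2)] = 2*(-8*u^3 + 9*u^2 - 24*u + 3)/(u^6 - 3*u^4 + 3*u^2 - 1)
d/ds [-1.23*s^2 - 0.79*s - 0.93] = -2.46*s - 0.79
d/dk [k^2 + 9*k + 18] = 2*k + 9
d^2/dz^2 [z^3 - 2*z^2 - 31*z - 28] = 6*z - 4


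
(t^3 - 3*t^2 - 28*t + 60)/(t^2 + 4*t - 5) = (t^2 - 8*t + 12)/(t - 1)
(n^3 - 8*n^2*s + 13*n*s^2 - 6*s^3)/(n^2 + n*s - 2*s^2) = (n^2 - 7*n*s + 6*s^2)/(n + 2*s)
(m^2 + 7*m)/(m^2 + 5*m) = (m + 7)/(m + 5)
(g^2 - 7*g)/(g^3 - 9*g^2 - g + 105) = g/(g^2 - 2*g - 15)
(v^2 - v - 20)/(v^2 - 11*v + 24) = (v^2 - v - 20)/(v^2 - 11*v + 24)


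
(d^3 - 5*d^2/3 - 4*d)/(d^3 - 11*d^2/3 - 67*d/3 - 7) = d*(-3*d^2 + 5*d + 12)/(-3*d^3 + 11*d^2 + 67*d + 21)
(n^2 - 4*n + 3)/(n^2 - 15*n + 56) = (n^2 - 4*n + 3)/(n^2 - 15*n + 56)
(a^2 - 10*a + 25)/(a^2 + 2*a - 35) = (a - 5)/(a + 7)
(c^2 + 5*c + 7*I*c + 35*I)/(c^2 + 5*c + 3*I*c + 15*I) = (c + 7*I)/(c + 3*I)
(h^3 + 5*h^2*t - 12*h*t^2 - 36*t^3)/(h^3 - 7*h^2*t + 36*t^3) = (-h - 6*t)/(-h + 6*t)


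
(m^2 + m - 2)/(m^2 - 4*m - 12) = (m - 1)/(m - 6)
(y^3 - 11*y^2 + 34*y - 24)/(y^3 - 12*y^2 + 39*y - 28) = (y - 6)/(y - 7)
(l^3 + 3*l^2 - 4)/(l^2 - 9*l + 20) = (l^3 + 3*l^2 - 4)/(l^2 - 9*l + 20)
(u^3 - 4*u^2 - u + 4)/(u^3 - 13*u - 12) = (u - 1)/(u + 3)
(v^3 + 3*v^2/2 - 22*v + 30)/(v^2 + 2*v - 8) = (v^2 + 7*v/2 - 15)/(v + 4)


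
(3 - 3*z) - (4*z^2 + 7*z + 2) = -4*z^2 - 10*z + 1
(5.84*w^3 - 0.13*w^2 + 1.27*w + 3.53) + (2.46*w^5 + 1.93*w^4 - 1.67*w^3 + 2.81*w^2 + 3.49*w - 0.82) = 2.46*w^5 + 1.93*w^4 + 4.17*w^3 + 2.68*w^2 + 4.76*w + 2.71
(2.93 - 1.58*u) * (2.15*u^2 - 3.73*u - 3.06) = -3.397*u^3 + 12.1929*u^2 - 6.0941*u - 8.9658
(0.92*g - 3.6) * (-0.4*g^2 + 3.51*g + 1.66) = -0.368*g^3 + 4.6692*g^2 - 11.1088*g - 5.976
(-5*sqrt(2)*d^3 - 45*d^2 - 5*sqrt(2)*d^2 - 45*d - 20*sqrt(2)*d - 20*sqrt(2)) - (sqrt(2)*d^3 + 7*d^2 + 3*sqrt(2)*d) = -6*sqrt(2)*d^3 - 52*d^2 - 5*sqrt(2)*d^2 - 45*d - 23*sqrt(2)*d - 20*sqrt(2)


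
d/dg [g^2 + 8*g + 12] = 2*g + 8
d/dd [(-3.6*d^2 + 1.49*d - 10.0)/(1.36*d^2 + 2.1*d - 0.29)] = (-9.5864*d^2 + 29.288*d + 20.5679)/(1.8496*d^4 + 5.712*d^3 + 3.6212*d^2 - 1.218*d + 0.0841)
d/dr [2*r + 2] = 2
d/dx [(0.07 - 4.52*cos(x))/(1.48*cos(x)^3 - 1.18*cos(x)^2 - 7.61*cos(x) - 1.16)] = (-13.3792*cos(x)^3 + 5.6444*cos(x)^2 - 0.165199999999999*cos(x) - 5.7759)*sin(x)/(2.1904*cos(x)^6 - 3.4928*cos(x)^5 - 21.1332*cos(x)^4 + 14.526*cos(x)^3 + 60.6497*cos(x)^2 + 17.6552*cos(x) + 1.3456)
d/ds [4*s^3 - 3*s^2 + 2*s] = 12*s^2 - 6*s + 2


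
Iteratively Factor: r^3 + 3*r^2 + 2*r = (r)*(r^2 + 3*r + 2) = r*(r + 2)*(r + 1)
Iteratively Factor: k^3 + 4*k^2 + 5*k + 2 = (k + 1)*(k^2 + 3*k + 2) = (k + 1)*(k + 2)*(k + 1)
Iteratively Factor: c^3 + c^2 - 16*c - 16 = (c + 1)*(c^2 - 16) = (c + 1)*(c + 4)*(c - 4)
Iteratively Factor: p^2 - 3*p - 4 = (p + 1)*(p - 4)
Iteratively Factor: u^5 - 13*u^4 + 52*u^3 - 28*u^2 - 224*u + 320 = (u - 4)*(u^4 - 9*u^3 + 16*u^2 + 36*u - 80) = (u - 4)*(u - 2)*(u^3 - 7*u^2 + 2*u + 40) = (u - 5)*(u - 4)*(u - 2)*(u^2 - 2*u - 8) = (u - 5)*(u - 4)^2*(u - 2)*(u + 2)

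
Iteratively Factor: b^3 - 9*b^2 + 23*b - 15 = (b - 1)*(b^2 - 8*b + 15) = (b - 3)*(b - 1)*(b - 5)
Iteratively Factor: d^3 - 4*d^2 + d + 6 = (d + 1)*(d^2 - 5*d + 6) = (d - 2)*(d + 1)*(d - 3)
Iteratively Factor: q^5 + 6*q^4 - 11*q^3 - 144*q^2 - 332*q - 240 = (q + 2)*(q^4 + 4*q^3 - 19*q^2 - 106*q - 120) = (q + 2)^2*(q^3 + 2*q^2 - 23*q - 60) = (q - 5)*(q + 2)^2*(q^2 + 7*q + 12) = (q - 5)*(q + 2)^2*(q + 3)*(q + 4)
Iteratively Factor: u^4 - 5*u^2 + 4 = (u - 2)*(u^3 + 2*u^2 - u - 2) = (u - 2)*(u - 1)*(u^2 + 3*u + 2) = (u - 2)*(u - 1)*(u + 1)*(u + 2)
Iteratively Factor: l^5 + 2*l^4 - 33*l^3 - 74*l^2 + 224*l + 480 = (l - 5)*(l^4 + 7*l^3 + 2*l^2 - 64*l - 96) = (l - 5)*(l + 4)*(l^3 + 3*l^2 - 10*l - 24) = (l - 5)*(l + 4)^2*(l^2 - l - 6) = (l - 5)*(l + 2)*(l + 4)^2*(l - 3)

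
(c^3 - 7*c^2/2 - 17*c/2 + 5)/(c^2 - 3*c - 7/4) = 2*(-2*c^3 + 7*c^2 + 17*c - 10)/(-4*c^2 + 12*c + 7)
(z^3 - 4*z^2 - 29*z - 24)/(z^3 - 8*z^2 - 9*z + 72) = (z + 1)/(z - 3)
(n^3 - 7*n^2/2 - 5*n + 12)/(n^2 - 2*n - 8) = n - 3/2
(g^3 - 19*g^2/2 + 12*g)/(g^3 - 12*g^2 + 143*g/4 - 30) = 2*g/(2*g - 5)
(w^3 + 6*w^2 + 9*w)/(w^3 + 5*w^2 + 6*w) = (w + 3)/(w + 2)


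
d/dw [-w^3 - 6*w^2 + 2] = 3*w*(-w - 4)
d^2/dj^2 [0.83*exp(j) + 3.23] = 0.83*exp(j)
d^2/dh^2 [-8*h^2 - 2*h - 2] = -16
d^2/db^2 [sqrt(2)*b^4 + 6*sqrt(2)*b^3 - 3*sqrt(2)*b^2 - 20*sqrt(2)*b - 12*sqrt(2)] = sqrt(2)*(12*b^2 + 36*b - 6)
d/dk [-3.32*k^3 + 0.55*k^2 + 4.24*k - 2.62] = -9.96*k^2 + 1.1*k + 4.24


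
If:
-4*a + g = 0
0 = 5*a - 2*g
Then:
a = 0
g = 0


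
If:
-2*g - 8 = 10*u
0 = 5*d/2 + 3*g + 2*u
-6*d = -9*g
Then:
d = 48/127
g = 32/127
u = -108/127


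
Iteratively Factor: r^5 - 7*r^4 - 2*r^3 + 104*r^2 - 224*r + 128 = (r + 4)*(r^4 - 11*r^3 + 42*r^2 - 64*r + 32) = (r - 4)*(r + 4)*(r^3 - 7*r^2 + 14*r - 8) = (r - 4)*(r - 1)*(r + 4)*(r^2 - 6*r + 8) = (r - 4)*(r - 2)*(r - 1)*(r + 4)*(r - 4)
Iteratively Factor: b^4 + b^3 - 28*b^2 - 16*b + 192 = (b + 4)*(b^3 - 3*b^2 - 16*b + 48) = (b + 4)^2*(b^2 - 7*b + 12) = (b - 3)*(b + 4)^2*(b - 4)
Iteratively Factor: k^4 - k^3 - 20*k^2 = (k - 5)*(k^3 + 4*k^2) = k*(k - 5)*(k^2 + 4*k) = k^2*(k - 5)*(k + 4)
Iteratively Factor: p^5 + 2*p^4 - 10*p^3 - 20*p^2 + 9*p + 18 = (p - 3)*(p^4 + 5*p^3 + 5*p^2 - 5*p - 6) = (p - 3)*(p - 1)*(p^3 + 6*p^2 + 11*p + 6) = (p - 3)*(p - 1)*(p + 1)*(p^2 + 5*p + 6) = (p - 3)*(p - 1)*(p + 1)*(p + 2)*(p + 3)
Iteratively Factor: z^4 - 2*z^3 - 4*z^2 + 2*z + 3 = (z - 1)*(z^3 - z^2 - 5*z - 3) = (z - 1)*(z + 1)*(z^2 - 2*z - 3) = (z - 3)*(z - 1)*(z + 1)*(z + 1)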